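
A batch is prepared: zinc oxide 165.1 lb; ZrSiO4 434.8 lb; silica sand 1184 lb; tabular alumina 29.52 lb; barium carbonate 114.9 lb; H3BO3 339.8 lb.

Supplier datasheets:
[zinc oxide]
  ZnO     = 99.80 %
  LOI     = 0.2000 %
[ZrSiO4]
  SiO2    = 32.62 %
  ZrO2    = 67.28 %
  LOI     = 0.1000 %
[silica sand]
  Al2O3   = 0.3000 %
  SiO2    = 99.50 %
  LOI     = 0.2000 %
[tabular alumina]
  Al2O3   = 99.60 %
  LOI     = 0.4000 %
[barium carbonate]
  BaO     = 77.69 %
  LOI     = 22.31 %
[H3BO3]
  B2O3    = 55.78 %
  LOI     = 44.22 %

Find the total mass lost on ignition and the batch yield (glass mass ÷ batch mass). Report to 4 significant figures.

The whole derivation carries full precision end to end. Mid-chain values appear rounded to 4 significant digits at each printed step. Every reported number is rounded a single time — all derived quantities (net glass mass, LOI, the yield, six oxide percentages, the totals) are rebuilt starting from the weights per 2089 lb of glass at full precision, precisely as stated by the question or the answer.
Material-by-material LOI:
  zinc oxide: 165.1 × 0.002000 = 0.3302 lb
  ZrSiO4: 434.8 × 0.001000 = 0.4348 lb
  silica sand: 1184 × 0.002000 = 2.368 lb
  tabular alumina: 29.52 × 0.004000 = 0.1181 lb
  barium carbonate: 114.9 × 0.2231 = 25.63 lb
  H3BO3: 339.8 × 0.4422 = 150.3 lb
Total LOI = 179.1 lb
Glass = batch − LOI = 2268 − 179.1 = 2089 lb

LOI loss = 179.1 lb; glass = 2089 lb; yield = 92.10%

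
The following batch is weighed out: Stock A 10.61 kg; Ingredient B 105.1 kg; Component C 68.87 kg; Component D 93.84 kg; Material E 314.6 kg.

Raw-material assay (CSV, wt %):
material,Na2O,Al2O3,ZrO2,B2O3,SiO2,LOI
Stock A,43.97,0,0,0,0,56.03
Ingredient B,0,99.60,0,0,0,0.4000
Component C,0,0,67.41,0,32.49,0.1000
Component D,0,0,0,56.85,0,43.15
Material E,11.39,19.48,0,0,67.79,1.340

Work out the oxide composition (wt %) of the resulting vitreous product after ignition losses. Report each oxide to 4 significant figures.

All internal work holds full precision throughout. Mid-chain values are displayed rounded off to 4 significant figures alongside each step. Each reported value undergoes a single rounding; the derived quantities (the yield, five oxide percentages, ignition loss, net glass mass, the totals) are rebuilt using the weight values per 541.9 kg of glass in full precision precisely as stated by either problem or answer.
Delivered oxide masses:
  Na2O: 10.61·0.4397 + 314.6·0.1139 = 40.50 kg
  Al2O3: 105.1·0.9960 + 314.6·0.1948 = 166.0 kg
  ZrO2: 68.87·0.6741 = 46.43 kg
  B2O3: 93.84·0.5685 = 53.35 kg
  SiO2: 68.87·0.3249 + 314.6·0.6779 = 235.6 kg
LOI: 10.61·0.5603 + 105.1·0.004000 + 68.87·0.001000 + 93.84·0.4315 + 314.6·0.01340 = 51.14 kg
Net of LOI, the glass mass = 593.0 − 51.14 = 541.9 kg (equal to the oxide-mass sum)
each oxide over glass, ×100, is wt %

Glass mass = 541.9 kg (batch 593.0 − LOI 51.14).
Composition: Na2O 7.474%, Al2O3 30.63%, ZrO2 8.567%, B2O3 9.845%, SiO2 43.49%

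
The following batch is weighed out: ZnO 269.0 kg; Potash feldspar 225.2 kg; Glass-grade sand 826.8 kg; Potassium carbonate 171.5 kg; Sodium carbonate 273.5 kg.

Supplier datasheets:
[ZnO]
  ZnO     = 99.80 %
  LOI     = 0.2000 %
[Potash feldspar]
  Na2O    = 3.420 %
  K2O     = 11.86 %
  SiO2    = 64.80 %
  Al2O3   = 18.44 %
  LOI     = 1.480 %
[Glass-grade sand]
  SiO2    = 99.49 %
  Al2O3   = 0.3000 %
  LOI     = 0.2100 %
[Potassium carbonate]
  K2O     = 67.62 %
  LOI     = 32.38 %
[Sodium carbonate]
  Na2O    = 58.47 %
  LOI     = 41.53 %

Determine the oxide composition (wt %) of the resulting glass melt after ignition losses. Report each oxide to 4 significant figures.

Glass mass = 1591 kg (batch 1766 − LOI 174.7).
Composition: Na2O 10.53%, ZnO 16.87%, K2O 8.966%, SiO2 60.86%, Al2O3 2.766%

The intermediate values are displayed rounded to 4 significant figures between the steps; full float precision is maintained at every stage — each reported value undergoes a single rounding; all derived quantities (the totals, LOI, the yield, net glass mass, five oxide percentages) are re-derived from the weighed amounts for 1591 kg of glass at exact precision as they appear in the question or the answer.
Oxide masses out of the charge:
  Na2O: 225.2·0.03420 + 273.5·0.5847 = 167.6 kg
  ZnO: 269.0·0.9980 = 268.5 kg
  K2O: 225.2·0.1186 + 171.5·0.6762 = 142.7 kg
  SiO2: 225.2·0.6480 + 826.8·0.9949 = 968.5 kg
  Al2O3: 225.2·0.1844 + 826.8·0.003000 = 44.01 kg
LOI: 269.0·0.002000 + 225.2·0.01480 + 826.8·0.002100 + 171.5·0.3238 + 273.5·0.4153 = 174.7 kg
Net of LOI, the glass mass = 1766 − 174.7 = 1591 kg (the oxide masses sum to this)
oxide / glass × 100 gives the wt %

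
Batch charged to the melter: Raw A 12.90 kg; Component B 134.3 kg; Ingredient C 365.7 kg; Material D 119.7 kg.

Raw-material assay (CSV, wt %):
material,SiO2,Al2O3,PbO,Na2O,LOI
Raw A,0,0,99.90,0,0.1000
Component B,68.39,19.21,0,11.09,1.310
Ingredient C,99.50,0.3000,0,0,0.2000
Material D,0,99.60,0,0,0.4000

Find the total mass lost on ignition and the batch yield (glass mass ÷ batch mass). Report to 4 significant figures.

All internal work keeps exact precision from start to finish. The intermediate values are displayed (rounded to four significant figures) in the printout — a single rounding completes every reported number; all derived quantities are rebuilt in full float precision (net glass mass, the totals, LOI, the four compositions, the yield) using the weight values on 629.6 kg of glass, exactly as shown in either problem or answer.
LOI of each material in turn:
  Raw A: 12.90 × 0.001000 = 0.01290 kg
  Component B: 134.3 × 0.01310 = 1.759 kg
  Ingredient C: 365.7 × 0.002000 = 0.7314 kg
  Material D: 119.7 × 0.004000 = 0.4788 kg
Total LOI = 2.982 kg
Glass = batch − LOI = 632.6 − 2.982 = 629.6 kg

LOI loss = 2.982 kg; glass = 629.6 kg; yield = 99.53%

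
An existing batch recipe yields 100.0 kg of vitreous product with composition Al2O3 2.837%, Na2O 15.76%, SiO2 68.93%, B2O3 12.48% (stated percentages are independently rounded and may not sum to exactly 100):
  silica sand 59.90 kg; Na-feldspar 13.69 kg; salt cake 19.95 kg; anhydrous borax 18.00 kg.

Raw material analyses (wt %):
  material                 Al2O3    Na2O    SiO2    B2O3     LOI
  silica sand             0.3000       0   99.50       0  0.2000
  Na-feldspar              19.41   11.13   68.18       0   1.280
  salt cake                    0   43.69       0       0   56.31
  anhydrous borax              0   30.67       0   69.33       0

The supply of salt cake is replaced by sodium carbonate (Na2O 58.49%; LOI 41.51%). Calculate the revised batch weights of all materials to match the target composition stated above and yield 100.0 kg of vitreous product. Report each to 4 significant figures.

Revised batch per 100.0 kg vitreous product:
  silica sand: 59.90 kg
  Na-feldspar: 13.69 kg
  sodium carbonate: 14.90 kg
  anhydrous borax: 18.00 kg
Total batch = 106.5 kg; LOI loss = 6.480 kg

The intermediate values are printed with 4-significant-figure rounding within the worked lines; full precision is carried from start to finish. Each reported value takes a single rounding — all derived quantities (the totals, LOI, the yield, glass mass, four oxide percentages) are carried at full float precision from the batch weights per 100.0 kg of glass, as they appear in question or answer.
The oxide mass targets at 100.0 kg vitreous product:
  Al2O3: 2.837% × 100.0 = 2.837 kg
  Na2O: 15.76% × 100.0 = 15.76 kg
  SiO2: 68.93% × 100.0 = 68.93 kg
  B2O3: 12.48% × 100.0 = 12.48 kg
Per-oxide balance check on the weights just shown, versus the basis set out (summed amounts equal target values modulo rounding of the values):
  Al2O3: 59.90·0.003000 + 13.69·0.1941 = 2.837 kg (target 2.837 kg)
  Na2O: 13.69·0.1113 + 14.90·0.5849 + 18.00·0.3067 = 15.76 kg (target 15.76 kg)
  SiO2: 59.90·0.9950 + 13.69·0.6818 = 68.93 kg (target 68.93 kg)
  B2O3: 18.00·0.6933 = 12.48 kg (target 12.48 kg)
Mass balance on the glass: total charge less LOI = 100.0 kg (the targets, summed, come to 100.0 kg; with the basis standing at 100.0 kg — deltas are rounding alone).
Total batch = Σ batch = 106.5 kg; ignition loss, Σ(batch × LOI) = 6.480 kg; yield = glass ÷ total batch = 93.91%.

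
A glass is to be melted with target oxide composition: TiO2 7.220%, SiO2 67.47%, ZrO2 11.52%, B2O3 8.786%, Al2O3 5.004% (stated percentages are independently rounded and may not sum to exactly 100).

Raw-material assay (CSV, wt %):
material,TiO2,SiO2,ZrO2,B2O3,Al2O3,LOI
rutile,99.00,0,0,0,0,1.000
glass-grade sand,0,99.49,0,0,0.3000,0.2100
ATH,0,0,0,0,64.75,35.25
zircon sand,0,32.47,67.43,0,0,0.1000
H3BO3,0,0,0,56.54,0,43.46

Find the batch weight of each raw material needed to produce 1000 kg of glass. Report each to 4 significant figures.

Batch per 1000 kg glass:
  rutile: 72.93 kg
  glass-grade sand: 622.4 kg
  ATH: 74.40 kg
  zircon sand: 170.8 kg
  H3BO3: 155.4 kg
Total batch = 1096 kg; LOI loss = 95.97 kg; yield = 91.24%

Values along the way are shown rounded to 4 significant digits as written; all internal work holds full precision throughout — each reported value takes a single rounding — all derived quantities are computed using the weight values for 1000 kg of glass in full float precision (ignition loss, totals, five oxide percentages, net glass mass, the yield) as they appear in question or answer.
Per-oxide target masses for 1000 kg glass:
  TiO2: 7.220% × 1000 = 72.20 kg
  SiO2: 67.47% × 1000 = 674.7 kg
  ZrO2: 11.52% × 1000 = 115.2 kg
  B2O3: 8.786% × 1000 = 87.86 kg
  Al2O3: 5.004% × 1000 = 50.04 kg
Oxide-by-oxide audit from the weights as reported, under the basis named above (oxide sums agree with the targets once rounding is allowed for):
  TiO2: 72.93·0.9900 = 72.20 kg (target 72.20 kg)
  SiO2: 622.4·0.9949 + 170.8·0.3247 = 674.7 kg (target 674.7 kg)
  ZrO2: 170.8·0.6743 = 115.2 kg (target 115.2 kg)
  B2O3: 155.4·0.5654 = 87.86 kg (target 87.86 kg)
  Al2O3: 622.4·0.003000 + 74.40·0.6475 = 50.04 kg (target 50.04 kg)
Glass-mass bookkeeping: whole batch net of LOI = 1000 kg (summing oxide targets gives 1000 kg; against the stated basis, 1000 kg — differing by rounding only).
Adding the batch up: Σ batch = 1096 kg; LOI loss = Σ batch·LOI = 95.97 kg; the yield ratio, glass ÷ batch: 91.24%.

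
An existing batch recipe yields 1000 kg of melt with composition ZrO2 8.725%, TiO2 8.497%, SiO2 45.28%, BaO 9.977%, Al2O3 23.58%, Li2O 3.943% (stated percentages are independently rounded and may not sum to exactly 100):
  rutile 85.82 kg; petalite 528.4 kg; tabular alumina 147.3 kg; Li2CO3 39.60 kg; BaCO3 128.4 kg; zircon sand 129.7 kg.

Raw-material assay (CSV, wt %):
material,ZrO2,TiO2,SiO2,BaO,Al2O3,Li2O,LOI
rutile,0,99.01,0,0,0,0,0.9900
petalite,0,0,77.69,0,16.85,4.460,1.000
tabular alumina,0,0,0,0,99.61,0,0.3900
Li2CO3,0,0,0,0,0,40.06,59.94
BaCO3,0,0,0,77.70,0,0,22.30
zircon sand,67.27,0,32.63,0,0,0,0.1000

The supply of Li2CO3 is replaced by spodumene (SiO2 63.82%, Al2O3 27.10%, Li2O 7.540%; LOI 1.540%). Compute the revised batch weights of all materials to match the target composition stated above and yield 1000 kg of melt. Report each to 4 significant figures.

The intermediate values are shown rounded off to 4 significant figures in the printout. Each numeric step runs at full precision throughout; each reported value is rounded once only. All derived quantities, including yield, glass mass, six oxide percentages, the totals, ignition loss, are re-derived starting from the weights per 1000 kg of glass in exact precision, exactly as printed in problem or answer.
Per-oxide target masses for 1000 kg melt:
  ZrO2: 8.725% × 1000 = 87.25 kg
  TiO2: 8.497% × 1000 = 84.97 kg
  SiO2: 45.28% × 1000 = 452.8 kg
  BaO: 9.977% × 1000 = 99.77 kg
  Al2O3: 23.58% × 1000 = 235.8 kg
  Li2O: 3.943% × 1000 = 39.43 kg
Sums-versus-targets review given the weights on record, against the basis in use (summed amounts equal target values exact up to rounding of places):
  ZrO2: 129.7·0.6727 = 87.25 kg (target 87.25 kg)
  TiO2: 85.82·0.9901 = 84.97 kg (target 84.97 kg)
  SiO2: 192.1·0.7769 + 409.3·0.6382 + 129.7·0.3263 = 452.8 kg (target 452.8 kg)
  BaO: 128.4·0.7770 = 99.77 kg (target 99.77 kg)
  Al2O3: 192.1·0.1685 + 92.87·0.9961 + 409.3·0.2710 = 235.8 kg (target 235.8 kg)
  Li2O: 192.1·0.04460 + 409.3·0.07540 = 39.43 kg (target 39.43 kg)
Glass mass check: batch total minus LOI = 1000 kg (per-oxide target masses sum to 1000 kg; versus the stated basis of 1000 kg — any gap is answer rounding).
Summing the batch: Σ batch = 1038 kg; LOI removed, Σ of batch·LOI: 38.20 kg; yield = glass ÷ total batch = 96.32%.

Revised batch per 1000 kg melt:
  rutile: 85.82 kg
  petalite: 192.1 kg
  tabular alumina: 92.87 kg
  spodumene: 409.3 kg
  BaCO3: 128.4 kg
  zircon sand: 129.7 kg
Total batch = 1038 kg; LOI loss = 38.20 kg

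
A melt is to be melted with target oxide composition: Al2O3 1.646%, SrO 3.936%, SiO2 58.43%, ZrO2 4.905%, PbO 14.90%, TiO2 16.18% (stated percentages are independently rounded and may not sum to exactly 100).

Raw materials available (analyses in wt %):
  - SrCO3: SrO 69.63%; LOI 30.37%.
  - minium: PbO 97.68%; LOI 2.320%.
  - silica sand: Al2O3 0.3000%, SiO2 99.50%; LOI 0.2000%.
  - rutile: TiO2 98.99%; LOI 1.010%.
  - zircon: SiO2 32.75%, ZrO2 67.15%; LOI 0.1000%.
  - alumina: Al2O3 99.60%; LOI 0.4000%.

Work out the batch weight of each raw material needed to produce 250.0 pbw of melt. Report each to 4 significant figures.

Batch per 250.0 pbw melt:
  SrCO3: 14.13 pbw
  minium: 38.13 pbw
  silica sand: 140.8 pbw
  rutile: 40.86 pbw
  zircon: 18.26 pbw
  alumina: 3.707 pbw
Total batch = 255.9 pbw; LOI loss = 5.903 pbw; yield = 97.69%

Each numeric step keeps full precision at every stage — values along the way are displayed (rounded to 4 significant figures) on the page; every reported result is rounded exactly once. The derived quantities are re-derived at full precision (ignition loss, totals, net glass mass, the six compositions, yield) starting from the weights per 250.0 pbw of glass, as set out in question or answer.
Oxide-by-oxide targets in 250.0 pbw melt:
  Al2O3: 1.646% × 250.0 = 4.115 pbw
  SrO: 3.936% × 250.0 = 9.840 pbw
  SiO2: 58.43% × 250.0 = 146.1 pbw
  ZrO2: 4.905% × 250.0 = 12.26 pbw
  PbO: 14.90% × 250.0 = 37.25 pbw
  TiO2: 16.18% × 250.0 = 40.45 pbw
Mass-balance tally per oxide using the reported weights, on the stated basis (every target is met by its sum exact up to rounding of places):
  Al2O3: 140.8·0.003000 + 3.707·0.9960 = 4.115 pbw (target 4.115 pbw)
  SrO: 14.13·0.6963 = 9.839 pbw (target 9.840 pbw)
  SiO2: 140.8·0.9950 + 18.26·0.3275 = 146.1 pbw (target 146.1 pbw)
  ZrO2: 18.26·0.6715 = 12.26 pbw (target 12.26 pbw)
  PbO: 38.13·0.9768 = 37.25 pbw (target 37.25 pbw)
  TiO2: 40.86·0.9899 = 40.45 pbw (target 40.45 pbw)
Consistency of the glass mass: Σ batch − LOI loss = 250.0 pbw (summing oxide targets gives 250.0 pbw; stated basis 250.0 pbw — rounding explains the deltas).
Adding the batch up: Σ batch = 255.9 pbw; LOI removed, Σ of batch·LOI: 5.903 pbw; yield = glass ÷ total batch = 97.69%.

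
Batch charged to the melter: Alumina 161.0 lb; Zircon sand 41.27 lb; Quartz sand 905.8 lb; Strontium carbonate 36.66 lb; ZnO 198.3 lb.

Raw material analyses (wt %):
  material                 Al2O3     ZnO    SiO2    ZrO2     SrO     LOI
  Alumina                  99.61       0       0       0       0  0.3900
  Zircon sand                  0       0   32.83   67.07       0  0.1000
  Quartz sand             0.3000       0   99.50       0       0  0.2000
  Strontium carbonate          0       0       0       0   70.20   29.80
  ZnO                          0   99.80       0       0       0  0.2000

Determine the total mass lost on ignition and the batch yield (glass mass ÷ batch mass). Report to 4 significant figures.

LOI loss = 13.80 lb; glass = 1329 lb; yield = 98.97%

The intermediate values are shown rounded off to 4 significant digits when written out; the whole derivation maintains exact precision in all steps — a single rounding produces every reported result — the derived quantities, which include glass mass, the yield, ignition loss, the totals, the five compositions, are computed at full float precision, as given in question or answer, using the weight values per 1329 lb of glass.
Ignition loss by material:
  Alumina: 161.0 × 0.003900 = 0.6279 lb
  Zircon sand: 41.27 × 0.001000 = 0.04127 lb
  Quartz sand: 905.8 × 0.002000 = 1.812 lb
  Strontium carbonate: 36.66 × 0.2980 = 10.92 lb
  ZnO: 198.3 × 0.002000 = 0.3966 lb
Total LOI = 13.80 lb
Glass = batch − LOI = 1343 − 13.80 = 1329 lb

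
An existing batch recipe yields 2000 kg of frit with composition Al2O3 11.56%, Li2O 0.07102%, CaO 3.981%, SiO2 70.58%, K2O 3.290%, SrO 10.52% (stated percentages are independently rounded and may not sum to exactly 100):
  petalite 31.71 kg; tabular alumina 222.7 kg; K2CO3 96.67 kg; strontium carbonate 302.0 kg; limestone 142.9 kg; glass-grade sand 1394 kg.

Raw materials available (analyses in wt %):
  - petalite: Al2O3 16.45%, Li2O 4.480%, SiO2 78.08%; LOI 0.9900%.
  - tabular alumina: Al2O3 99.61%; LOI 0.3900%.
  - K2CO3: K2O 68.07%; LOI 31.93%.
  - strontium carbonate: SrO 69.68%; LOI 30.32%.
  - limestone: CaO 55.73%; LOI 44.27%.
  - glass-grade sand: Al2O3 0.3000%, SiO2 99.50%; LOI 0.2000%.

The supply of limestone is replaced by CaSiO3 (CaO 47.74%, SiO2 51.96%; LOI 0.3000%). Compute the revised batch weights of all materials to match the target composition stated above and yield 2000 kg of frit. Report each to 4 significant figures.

Revised batch per 2000 kg frit:
  petalite: 31.71 kg
  tabular alumina: 222.9 kg
  K2CO3: 96.67 kg
  strontium carbonate: 302.0 kg
  CaSiO3: 166.8 kg
  glass-grade sand: 1307 kg
Total batch = 2127 kg; LOI loss = 126.7 kg

Intermediates are shown, rounded to 4 significant digits, at each printed step. Each numeric step maintains exact precision end to end. Every reported value takes just one rounding — derived quantities (net glass mass, LOI, six oxide percentages, the totals, the yield) are re-derived at exact precision starting from the weights for 2000 kg of glass, as given in the question or the answer.
Target masses of each oxide per 2000 kg frit:
  Al2O3: 11.56% × 2000 = 231.2 kg
  Li2O: 0.07102% × 2000 = 1.420 kg
  CaO: 3.981% × 2000 = 79.62 kg
  SiO2: 70.58% × 2000 = 1412 kg
  K2O: 3.290% × 2000 = 65.80 kg
  SrO: 10.52% × 2000 = 210.4 kg
Sums-versus-targets review working from each reported weight, for the quoted basis mass (each sum matches its target mass exact up to rounding of places):
  Al2O3: 31.71·0.1645 + 222.9·0.9961 + 1307·0.003000 = 231.2 kg (target 231.2 kg)
  Li2O: 31.71·0.04480 = 1.421 kg (target 1.420 kg)
  CaO: 166.8·0.4774 = 79.63 kg (target 79.62 kg)
  SiO2: 31.71·0.7808 + 166.8·0.5196 + 1307·0.9950 = 1412 kg (target 1412 kg)
  K2O: 96.67·0.6807 = 65.80 kg (target 65.80 kg)
  SrO: 302.0·0.6968 = 210.4 kg (target 210.4 kg)
Glass-mass sanity pass: Σ batch − LOI loss = 2000 kg (summing oxide targets gives 2000 kg; versus the stated basis of 2000 kg — any gap is answer rounding).
Batch total: Σ batch = 2127 kg; ignition loss, Σ(batch × LOI) = 126.7 kg; yield, glass over the total, = 94.04%.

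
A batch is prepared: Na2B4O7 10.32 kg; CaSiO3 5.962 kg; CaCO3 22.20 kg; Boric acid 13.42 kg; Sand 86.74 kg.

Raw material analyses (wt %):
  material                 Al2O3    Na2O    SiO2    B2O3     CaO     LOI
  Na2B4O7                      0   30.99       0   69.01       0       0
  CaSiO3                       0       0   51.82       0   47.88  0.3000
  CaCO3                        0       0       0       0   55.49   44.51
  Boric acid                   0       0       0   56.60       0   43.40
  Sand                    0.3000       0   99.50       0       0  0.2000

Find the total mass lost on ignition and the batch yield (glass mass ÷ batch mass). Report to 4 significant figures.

LOI loss = 15.90 kg; glass = 122.7 kg; yield = 88.53%

The whole derivation runs at full precision from start to finish; the intermediate values appear, rounded to 4 significant figures, in the printout; every reported number is rounded exactly once — derived quantities, which include the yield, totals, five oxide percentages, glass mass, ignition loss, are re-derived at full precision, precisely as stated by the problem or the answer, from the weighed amounts for 122.7 kg of glass.
Loss on ignition, line by line:
  Na2B4O7: 10.32 × 0 = 0 kg
  CaSiO3: 5.962 × 0.003000 = 0.01789 kg
  CaCO3: 22.20 × 0.4451 = 9.881 kg
  Boric acid: 13.42 × 0.4340 = 5.824 kg
  Sand: 86.74 × 0.002000 = 0.1735 kg
Total LOI = 15.90 kg
Glass = batch − LOI = 138.6 − 15.90 = 122.7 kg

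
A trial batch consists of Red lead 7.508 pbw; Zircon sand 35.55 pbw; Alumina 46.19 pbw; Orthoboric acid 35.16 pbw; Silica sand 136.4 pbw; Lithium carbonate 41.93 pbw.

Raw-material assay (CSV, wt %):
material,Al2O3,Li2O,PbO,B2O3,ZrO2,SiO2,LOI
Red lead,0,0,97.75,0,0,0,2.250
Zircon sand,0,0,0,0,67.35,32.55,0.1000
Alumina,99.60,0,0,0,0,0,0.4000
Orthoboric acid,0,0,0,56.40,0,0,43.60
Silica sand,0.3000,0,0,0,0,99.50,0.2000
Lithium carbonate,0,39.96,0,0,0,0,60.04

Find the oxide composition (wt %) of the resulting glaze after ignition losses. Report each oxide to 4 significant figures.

The intermediate values are printed rounded off to 4 significant figures when written out; the whole derivation carries full precision at all times; exactly one rounding lands on each reported figure. The derived quantities (the totals, the six compositions, net glass mass, LOI, yield) are rebuilt from the weighed amounts on 261.6 pbw of glass at exact precision, as given in either problem or answer.
Oxide-by-oxide delivered mass:
  Al2O3: 46.19·0.9960 + 136.4·0.003000 = 46.41 pbw
  Li2O: 41.93·0.3996 = 16.76 pbw
  PbO: 7.508·0.9775 = 7.339 pbw
  B2O3: 35.16·0.5640 = 19.83 pbw
  ZrO2: 35.55·0.6735 = 23.94 pbw
  SiO2: 35.55·0.3255 + 136.4·0.9950 = 147.3 pbw
LOI: 7.508·0.02250 + 35.55·0.001000 + 46.19·0.004000 + 35.16·0.4360 + 136.4·0.002000 + 41.93·0.6004 = 41.17 pbw
The glass mass, total less LOI, = 302.7 − 41.17 = 261.6 pbw (consistent with Σ oxide mass)
wt %: oxide over glass, times 100

Glass mass = 261.6 pbw (batch 302.7 − LOI 41.17).
Composition: Al2O3 17.74%, Li2O 6.406%, PbO 2.806%, B2O3 7.581%, ZrO2 9.153%, SiO2 56.31%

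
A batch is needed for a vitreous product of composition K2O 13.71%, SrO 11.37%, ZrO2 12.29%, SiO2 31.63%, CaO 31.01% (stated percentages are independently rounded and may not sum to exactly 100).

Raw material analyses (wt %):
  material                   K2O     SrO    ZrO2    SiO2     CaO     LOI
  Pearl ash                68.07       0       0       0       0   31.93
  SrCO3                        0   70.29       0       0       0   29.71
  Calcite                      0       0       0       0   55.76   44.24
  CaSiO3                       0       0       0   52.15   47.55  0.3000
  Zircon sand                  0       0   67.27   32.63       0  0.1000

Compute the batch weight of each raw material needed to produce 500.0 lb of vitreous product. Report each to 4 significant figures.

In-progress results appear with 4-significant-figure rounding between the steps. The working math carries full float precision from first step to last; every reported number is rounded just once — derived quantities, including yield, net glass mass, the five compositions, ignition loss, the totals, are re-derived from the weighed amounts for 500.0 lb of glass in full precision, as quoted within the question or the answer.
Target masses of each oxide per 500.0 lb vitreous product:
  K2O: 13.71% × 500.0 = 68.55 lb
  SrO: 11.37% × 500.0 = 56.85 lb
  ZrO2: 12.29% × 500.0 = 61.45 lb
  SiO2: 31.63% × 500.0 = 158.2 lb
  CaO: 31.01% × 500.0 = 155.0 lb
Per-oxide balance check using the reported weights, per the basis as stated (every target is met by its sum given rounding of the digits):
  K2O: 100.7·0.6807 = 68.55 lb (target 68.55 lb)
  SrO: 80.88·0.7029 = 56.85 lb (target 56.85 lb)
  ZrO2: 91.35·0.6727 = 61.45 lb (target 61.45 lb)
  SiO2: 246.1·0.5215 + 91.35·0.3263 = 158.1 lb (target 158.2 lb)
  CaO: 68.20·0.5576 + 246.1·0.4755 = 155.0 lb (target 155.0 lb)
Mass balance on the glass: total batch − LOI = 500.0 lb (the targets, summed, come to 500.0 lb; with the basis standing at 500.0 lb — deltas are rounding alone).
Whole-batch sum: Σ batch = 587.2 lb; the LOI term Σ batch·LOI equals 87.18 lb; yield = glass ÷ total batch = 85.15%.

Batch per 500.0 lb vitreous product:
  Pearl ash: 100.7 lb
  SrCO3: 80.88 lb
  Calcite: 68.20 lb
  CaSiO3: 246.1 lb
  Zircon sand: 91.35 lb
Total batch = 587.2 lb; LOI loss = 87.18 lb; yield = 85.15%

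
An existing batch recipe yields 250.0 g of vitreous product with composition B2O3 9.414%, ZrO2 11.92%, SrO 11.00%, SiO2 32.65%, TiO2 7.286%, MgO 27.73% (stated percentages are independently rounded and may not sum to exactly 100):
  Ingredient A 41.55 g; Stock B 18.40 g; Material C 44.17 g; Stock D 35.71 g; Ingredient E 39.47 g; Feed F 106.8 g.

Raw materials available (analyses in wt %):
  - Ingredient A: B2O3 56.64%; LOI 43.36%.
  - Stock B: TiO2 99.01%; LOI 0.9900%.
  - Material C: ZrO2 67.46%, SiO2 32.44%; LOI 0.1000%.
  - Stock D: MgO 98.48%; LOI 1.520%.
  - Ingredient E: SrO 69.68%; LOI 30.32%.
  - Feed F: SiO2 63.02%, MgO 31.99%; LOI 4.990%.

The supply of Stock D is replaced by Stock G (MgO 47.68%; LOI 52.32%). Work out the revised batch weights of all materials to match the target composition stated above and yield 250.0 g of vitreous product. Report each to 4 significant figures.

The whole derivation holds full float precision end to end — the intermediate values are shown, with 4-significant-figure rounding, as written. Exactly one rounding lands on each reported value. All derived quantities, which include yield, ignition loss, six oxide percentages, the totals, glass mass, are computed in full float precision, as quoted within question or answer, from the weighed amounts on 250.0 g of glass.
Oxide mass targets, per 250.0 g vitreous product:
  B2O3: 9.414% × 250.0 = 23.54 g
  ZrO2: 11.92% × 250.0 = 29.80 g
  SrO: 11.00% × 250.0 = 27.50 g
  SiO2: 32.65% × 250.0 = 81.62 g
  TiO2: 7.286% × 250.0 = 18.22 g
  MgO: 27.73% × 250.0 = 69.32 g
Verifying the oxide balance on the weights just shown, for the quoted basis mass (each sum matches its target mass modulo rounding of the values):
  B2O3: 41.55·0.5664 = 23.53 g (target 23.54 g)
  ZrO2: 44.17·0.6746 = 29.80 g (target 29.80 g)
  SrO: 39.47·0.6968 = 27.50 g (target 27.50 g)
  SiO2: 44.17·0.3244 + 106.8·0.6302 = 81.63 g (target 81.62 g)
  TiO2: 18.40·0.9901 = 18.22 g (target 18.22 g)
  MgO: 73.75·0.4768 + 106.8·0.3199 = 69.33 g (target 69.32 g)
Glass mass check: total charge less LOI = 250.0 g (per-oxide target masses sum to 250.0 g; with the basis standing at 250.0 g — differing by rounding only).
Summing the batch: Σ batch = 324.1 g; Σ batch·LOI gives LOI loss = 74.13 g; yield: glass divided by total = 77.13%.

Revised batch per 250.0 g vitreous product:
  Ingredient A: 41.55 g
  Stock B: 18.40 g
  Material C: 44.17 g
  Stock G: 73.75 g
  Ingredient E: 39.47 g
  Feed F: 106.8 g
Total batch = 324.1 g; LOI loss = 74.13 g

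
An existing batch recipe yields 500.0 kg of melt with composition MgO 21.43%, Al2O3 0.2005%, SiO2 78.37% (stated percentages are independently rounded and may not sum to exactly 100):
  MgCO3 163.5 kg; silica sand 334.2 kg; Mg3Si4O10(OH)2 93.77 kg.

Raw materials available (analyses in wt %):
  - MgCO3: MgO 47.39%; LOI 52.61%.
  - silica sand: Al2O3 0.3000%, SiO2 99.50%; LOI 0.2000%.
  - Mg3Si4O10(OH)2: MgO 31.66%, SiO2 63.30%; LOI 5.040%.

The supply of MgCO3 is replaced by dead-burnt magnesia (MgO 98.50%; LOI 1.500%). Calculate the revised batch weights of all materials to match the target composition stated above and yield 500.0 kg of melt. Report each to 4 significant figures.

All internal work maintains full float precision all the way through; values along the way are displayed (rounded to four significant figures) alongside each step. Each reported value carries a single rounding. All derived quantities are recomputed starting from the weights at 500.0 kg of glass in exact precision (net glass mass, three oxide percentages, the yield, ignition loss, totals) precisely as stated by either problem or answer.
Per-oxide target masses for 500.0 kg melt:
  MgO: 21.43% × 500.0 = 107.2 kg
  Al2O3: 0.2005% × 500.0 = 1.002 kg
  SiO2: 78.37% × 500.0 = 391.8 kg
Sums-versus-targets review from the weights as reported, for the quoted basis mass (delivered sums recover each target exact up to rounding of places):
  MgO: 78.64·0.9850 + 93.77·0.3166 = 107.1 kg (target 107.2 kg)
  Al2O3: 334.2·0.003000 = 1.003 kg (target 1.002 kg)
  SiO2: 334.2·0.9950 + 93.77·0.6330 = 391.9 kg (target 391.8 kg)
Glass-mass bookkeeping: Σ batch − LOI loss = 500.0 kg (targets for the oxides total 500.0 kg; stated basis 500.0 kg — deltas are rounding alone).
Total batch = Σ batch = 506.6 kg; loss to ignition Σ batch·LOI = 6.574 kg; the yield ratio, glass ÷ batch: 98.70%.

Revised batch per 500.0 kg melt:
  dead-burnt magnesia: 78.64 kg
  silica sand: 334.2 kg
  Mg3Si4O10(OH)2: 93.77 kg
Total batch = 506.6 kg; LOI loss = 6.574 kg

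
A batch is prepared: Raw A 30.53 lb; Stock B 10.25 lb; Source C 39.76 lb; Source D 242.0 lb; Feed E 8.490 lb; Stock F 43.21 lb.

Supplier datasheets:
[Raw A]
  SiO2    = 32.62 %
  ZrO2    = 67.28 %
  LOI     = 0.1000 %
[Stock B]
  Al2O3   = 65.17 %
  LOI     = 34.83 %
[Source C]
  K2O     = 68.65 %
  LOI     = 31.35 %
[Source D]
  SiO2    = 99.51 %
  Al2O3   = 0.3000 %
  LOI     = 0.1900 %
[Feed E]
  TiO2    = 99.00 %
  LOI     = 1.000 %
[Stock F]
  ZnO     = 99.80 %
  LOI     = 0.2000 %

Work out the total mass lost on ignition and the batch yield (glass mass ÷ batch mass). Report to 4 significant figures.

LOI loss = 16.70 lb; glass = 357.5 lb; yield = 95.54%

The intermediate values are printed (rounded to 4 significant digits) as written — each numeric step holds full float precision at every stage. A single rounding produces each reported result; all derived quantities, including the six compositions, LOI, the yield, net glass mass, the totals, are carried using the weight values per 357.5 lb of glass in exact precision as given in question or answer.
Each material's LOI contribution:
  Raw A: 30.53 × 0.001000 = 0.03053 lb
  Stock B: 10.25 × 0.3483 = 3.570 lb
  Source C: 39.76 × 0.3135 = 12.46 lb
  Source D: 242.0 × 0.001900 = 0.4598 lb
  Feed E: 8.490 × 0.01000 = 0.08490 lb
  Stock F: 43.21 × 0.002000 = 0.08642 lb
Total LOI = 16.70 lb
Glass = batch − LOI = 374.2 − 16.70 = 357.5 lb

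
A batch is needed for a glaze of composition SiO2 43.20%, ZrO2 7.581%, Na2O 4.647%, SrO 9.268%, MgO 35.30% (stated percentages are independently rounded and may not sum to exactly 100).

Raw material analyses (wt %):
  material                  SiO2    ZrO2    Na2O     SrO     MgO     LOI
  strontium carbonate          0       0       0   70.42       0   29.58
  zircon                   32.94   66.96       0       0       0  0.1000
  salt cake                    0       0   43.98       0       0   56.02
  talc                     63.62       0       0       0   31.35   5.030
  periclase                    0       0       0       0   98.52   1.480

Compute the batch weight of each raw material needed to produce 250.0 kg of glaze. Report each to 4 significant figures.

Batch per 250.0 kg glaze:
  strontium carbonate: 32.90 kg
  zircon: 28.30 kg
  salt cake: 26.42 kg
  talc: 155.1 kg
  periclase: 40.22 kg
Total batch = 282.9 kg; LOI loss = 32.96 kg; yield = 88.35%

In-progress results are shown (rounded to 4 significant digits) as written — the working math maintains exact precision through the solve. Each reported figure is rounded once only; all derived quantities (glass mass, LOI, the totals, the five compositions, the yield) are re-derived in full float precision from the batch weights on 250.0 kg of glass as they appear in the problem or the answer.
Per-oxide target masses for 250.0 kg glaze:
  SiO2: 43.20% × 250.0 = 108.0 kg
  ZrO2: 7.581% × 250.0 = 18.95 kg
  Na2O: 4.647% × 250.0 = 11.62 kg
  SrO: 9.268% × 250.0 = 23.17 kg
  MgO: 35.30% × 250.0 = 88.25 kg
Sums-versus-targets review working from each reported weight, under the basis named above (every target is met by its sum given rounding of the digits):
  SiO2: 28.30·0.3294 + 155.1·0.6362 = 108.0 kg (target 108.0 kg)
  ZrO2: 28.30·0.6696 = 18.95 kg (target 18.95 kg)
  Na2O: 26.42·0.4398 = 11.62 kg (target 11.62 kg)
  SrO: 32.90·0.7042 = 23.17 kg (target 23.17 kg)
  MgO: 155.1·0.3135 + 40.22·0.9852 = 88.25 kg (target 88.25 kg)
Glass-mass bookkeeping: net batch after ignition = 250.0 kg (summing oxide targets gives 250.0 kg; against the stated basis, 250.0 kg — differing by rounding only).
Batch grand total — Σ batch = 282.9 kg; ignition loss, Σ(batch × LOI) = 32.96 kg; glass ÷ batch gives a yield of 88.35%.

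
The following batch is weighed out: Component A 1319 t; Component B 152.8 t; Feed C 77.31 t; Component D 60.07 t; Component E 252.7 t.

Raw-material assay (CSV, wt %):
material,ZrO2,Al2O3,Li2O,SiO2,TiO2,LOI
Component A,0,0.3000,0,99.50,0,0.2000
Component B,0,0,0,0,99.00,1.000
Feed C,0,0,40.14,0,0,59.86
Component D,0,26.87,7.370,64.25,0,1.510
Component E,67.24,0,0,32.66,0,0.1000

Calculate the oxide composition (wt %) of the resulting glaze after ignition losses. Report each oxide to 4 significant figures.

Glass mass = 1810 t (batch 1862 − LOI 51.60).
Composition: ZrO2 9.386%, Al2O3 1.110%, Li2O 1.959%, SiO2 79.19%, TiO2 8.356%

The intermediate values are shown, rounded to four significant figures, within the worked lines — each numeric step holds exact precision at all times. Every reported value carries a single rounding. Derived quantities, including the yield, net glass mass, five oxide percentages, LOI, the totals, are recomputed from the batch weights at 1810 t of glass at full float precision, as quoted within the question or the answer.
What the batch supplies per oxide:
  ZrO2: 252.7·0.6724 = 169.9 t
  Al2O3: 1319·0.003000 + 60.07·0.2687 = 20.10 t
  Li2O: 77.31·0.4014 + 60.07·0.07370 = 35.46 t
  SiO2: 1319·0.9950 + 60.07·0.6425 + 252.7·0.3266 = 1434 t
  TiO2: 152.8·0.9900 = 151.3 t
LOI: 1319·0.002000 + 152.8·0.01000 + 77.31·0.5986 + 60.07·0.01510 + 252.7·0.001000 = 51.60 t
Net of LOI, the glass mass = 1862 − 51.60 = 1810 t (= Σ oxide masses)
each wt % is 100 × oxide ÷ glass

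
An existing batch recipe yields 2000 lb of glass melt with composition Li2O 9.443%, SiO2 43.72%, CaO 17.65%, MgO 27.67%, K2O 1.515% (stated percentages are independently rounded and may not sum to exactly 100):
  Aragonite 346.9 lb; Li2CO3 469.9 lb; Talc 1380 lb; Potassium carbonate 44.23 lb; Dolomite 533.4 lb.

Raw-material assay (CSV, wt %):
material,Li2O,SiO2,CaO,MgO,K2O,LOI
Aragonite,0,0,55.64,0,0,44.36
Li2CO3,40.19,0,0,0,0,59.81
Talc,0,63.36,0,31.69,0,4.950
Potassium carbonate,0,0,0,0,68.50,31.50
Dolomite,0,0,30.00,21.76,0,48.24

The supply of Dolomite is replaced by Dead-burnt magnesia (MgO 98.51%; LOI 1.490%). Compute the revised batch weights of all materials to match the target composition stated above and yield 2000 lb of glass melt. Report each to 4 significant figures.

Revised batch per 2000 lb glass melt:
  Aragonite: 634.4 lb
  Li2CO3: 469.9 lb
  Talc: 1380 lb
  Potassium carbonate: 44.23 lb
  Dead-burnt magnesia: 117.8 lb
Total batch = 2646 lb; LOI loss = 646.5 lb

Full float precision is held at all times. Values along the way are printed (rounded to 4 significant figures) when written out. A single rounding yields every reported number — derived quantities, including five oxide percentages, yield, glass mass, LOI, the totals, are re-derived from the weighed amounts per 2000 lb of glass in exact precision as they appear in the problem or the answer.
Target oxide masses per 2000 lb glass melt:
  Li2O: 9.443% × 2000 = 188.9 lb
  SiO2: 43.72% × 2000 = 874.4 lb
  CaO: 17.65% × 2000 = 353.0 lb
  MgO: 27.67% × 2000 = 553.4 lb
  K2O: 1.515% × 2000 = 30.30 lb
A balance pass over the oxides, using the reported weights, relative to the basis at hand (summed amounts equal target values within answer rounding):
  Li2O: 469.9·0.4019 = 188.9 lb (target 188.9 lb)
  SiO2: 1380·0.6336 = 874.4 lb (target 874.4 lb)
  CaO: 634.4·0.5564 = 353.0 lb (target 353.0 lb)
  MgO: 1380·0.3169 + 117.8·0.9851 = 553.4 lb (target 553.4 lb)
  K2O: 44.23·0.6850 = 30.30 lb (target 30.30 lb)
Glass mass check: the batch minus its LOI: 2000 lb (summing oxide targets gives 2000 lb; against the stated basis, 2000 lb — deltas are rounding alone).
Batch total: Σ batch = 2646 lb; LOI loss = Σ batch·LOI = 646.5 lb; yield, glass over the total, = 75.57%.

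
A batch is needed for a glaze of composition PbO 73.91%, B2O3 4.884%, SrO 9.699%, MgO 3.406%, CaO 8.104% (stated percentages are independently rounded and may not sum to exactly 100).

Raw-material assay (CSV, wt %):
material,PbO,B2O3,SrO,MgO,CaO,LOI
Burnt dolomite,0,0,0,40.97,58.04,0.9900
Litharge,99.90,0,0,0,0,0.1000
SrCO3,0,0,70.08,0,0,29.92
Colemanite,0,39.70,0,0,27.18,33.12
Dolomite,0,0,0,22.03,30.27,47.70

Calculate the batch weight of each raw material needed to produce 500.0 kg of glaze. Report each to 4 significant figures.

All arithmetic carries full float precision in all steps — mid-chain values appear rounded to four significant figures; every reported result is rounded a single time; all derived quantities are rebuilt starting from the weights at 500.0 kg of glass in exact precision (the totals, ignition loss, glass mass, five oxide percentages, yield), exactly as shown in either problem or answer.
Per-oxide target masses for 500.0 kg glaze:
  PbO: 73.91% × 500.0 = 369.6 kg
  B2O3: 4.884% × 500.0 = 24.42 kg
  SrO: 9.699% × 500.0 = 48.50 kg
  MgO: 3.406% × 500.0 = 17.03 kg
  CaO: 8.104% × 500.0 = 40.52 kg
Verifying the oxide balance applying the batch weights above, versus the basis set out (every target is met by its sum net of answer rounding effects):
  PbO: 369.9·0.9990 = 369.5 kg (target 369.6 kg)
  B2O3: 61.51·0.3970 = 24.42 kg (target 24.42 kg)
  SrO: 69.20·0.7008 = 48.50 kg (target 48.50 kg)
  MgO: 22.99·0.4097 + 34.54·0.2203 = 17.03 kg (target 17.03 kg)
  CaO: 22.99·0.5804 + 61.51·0.2718 + 34.54·0.3027 = 40.52 kg (target 40.52 kg)
Mass balance on the glass: the batch minus its LOI: 500.0 kg (oxide target masses add up to 500.0 kg; versus the stated basis of 500.0 kg — differing by rounding only).
Adding the batch up: Σ batch = 558.1 kg; the LOI term Σ batch·LOI equals 58.15 kg; yield = glass ÷ total batch = 89.58%.

Batch per 500.0 kg glaze:
  Burnt dolomite: 22.99 kg
  Litharge: 369.9 kg
  SrCO3: 69.20 kg
  Colemanite: 61.51 kg
  Dolomite: 34.54 kg
Total batch = 558.1 kg; LOI loss = 58.15 kg; yield = 89.58%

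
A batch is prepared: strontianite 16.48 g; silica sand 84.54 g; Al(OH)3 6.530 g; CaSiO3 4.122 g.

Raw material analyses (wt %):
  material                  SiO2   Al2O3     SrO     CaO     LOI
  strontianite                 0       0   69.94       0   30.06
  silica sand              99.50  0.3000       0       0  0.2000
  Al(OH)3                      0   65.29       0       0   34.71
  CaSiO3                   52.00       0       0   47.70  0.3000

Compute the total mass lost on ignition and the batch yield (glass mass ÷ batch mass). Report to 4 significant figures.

LOI loss = 7.402 g; glass = 104.3 g; yield = 93.37%

Intermediates are printed (rounded to four significant digits) alongside each step; the whole derivation maintains exact precision all the way through — every reported number receives exactly one rounding — derived quantities (the four compositions, totals, the yield, LOI, net glass mass) are re-derived starting from the weights per 104.3 g of glass at full precision as given in question or answer.
Each material's LOI contribution:
  strontianite: 16.48 × 0.3006 = 4.954 g
  silica sand: 84.54 × 0.002000 = 0.1691 g
  Al(OH)3: 6.530 × 0.3471 = 2.267 g
  CaSiO3: 4.122 × 0.003000 = 0.01237 g
Total LOI = 7.402 g
Glass = batch − LOI = 111.7 − 7.402 = 104.3 g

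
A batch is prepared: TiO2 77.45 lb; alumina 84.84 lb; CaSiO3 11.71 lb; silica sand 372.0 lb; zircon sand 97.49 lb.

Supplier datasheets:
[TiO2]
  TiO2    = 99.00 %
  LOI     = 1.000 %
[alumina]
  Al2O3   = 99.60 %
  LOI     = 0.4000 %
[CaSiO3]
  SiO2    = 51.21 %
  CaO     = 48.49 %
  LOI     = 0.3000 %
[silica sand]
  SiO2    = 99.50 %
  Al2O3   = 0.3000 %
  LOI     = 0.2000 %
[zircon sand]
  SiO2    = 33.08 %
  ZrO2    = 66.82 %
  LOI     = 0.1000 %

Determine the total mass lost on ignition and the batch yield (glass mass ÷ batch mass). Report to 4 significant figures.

Values along the way are printed rounded to 4 significant digits; the whole derivation maintains full float precision from start to finish. Exactly one rounding lands on every reported number. All derived quantities (net glass mass, the yield, ignition loss, the totals, the five compositions) are computed from the weighed amounts at 641.5 lb of glass at full precision, as given in problem or answer.
LOI of each material in turn:
  TiO2: 77.45 × 0.01000 = 0.7745 lb
  alumina: 84.84 × 0.004000 = 0.3394 lb
  CaSiO3: 11.71 × 0.003000 = 0.03513 lb
  silica sand: 372.0 × 0.002000 = 0.7440 lb
  zircon sand: 97.49 × 0.001000 = 0.09749 lb
Total LOI = 1.990 lb
Glass = batch − LOI = 643.5 − 1.990 = 641.5 lb

LOI loss = 1.990 lb; glass = 641.5 lb; yield = 99.69%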